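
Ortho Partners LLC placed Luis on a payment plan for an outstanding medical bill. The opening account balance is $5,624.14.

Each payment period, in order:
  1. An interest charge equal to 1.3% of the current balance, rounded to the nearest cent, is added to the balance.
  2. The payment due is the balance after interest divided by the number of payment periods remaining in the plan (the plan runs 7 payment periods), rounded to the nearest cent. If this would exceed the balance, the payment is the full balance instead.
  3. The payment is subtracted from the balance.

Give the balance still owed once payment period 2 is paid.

$4,122.37

Payment period 1: $5,624.14 +$73.11 interest = $5,697.25; pay $813.89 → $4,883.36
Payment period 2: $4,883.36 +$63.48 interest = $4,946.84; pay $824.47 → $4,122.37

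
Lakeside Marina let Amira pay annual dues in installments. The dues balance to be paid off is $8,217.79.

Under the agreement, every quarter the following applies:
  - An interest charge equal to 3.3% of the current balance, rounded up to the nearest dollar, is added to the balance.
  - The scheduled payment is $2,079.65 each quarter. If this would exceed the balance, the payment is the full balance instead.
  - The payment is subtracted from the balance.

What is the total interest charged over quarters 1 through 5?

$742.00

Quarter 1: $8,217.79 +$272.00 interest = $8,489.79; pay $2,079.65 → $6,410.14
Quarter 2: $6,410.14 +$212.00 interest = $6,622.14; pay $2,079.65 → $4,542.49
Quarter 3: $4,542.49 +$150.00 interest = $4,692.49; pay $2,079.65 → $2,612.84
Quarter 4: $2,612.84 +$87.00 interest = $2,699.84; pay $2,079.65 → $620.19
Quarter 5: $620.19 +$21.00 interest = $641.19; pay $641.19 → $0.00
Total interest: $272.00 + $212.00 + $150.00 + $87.00 + $21.00 = $742.00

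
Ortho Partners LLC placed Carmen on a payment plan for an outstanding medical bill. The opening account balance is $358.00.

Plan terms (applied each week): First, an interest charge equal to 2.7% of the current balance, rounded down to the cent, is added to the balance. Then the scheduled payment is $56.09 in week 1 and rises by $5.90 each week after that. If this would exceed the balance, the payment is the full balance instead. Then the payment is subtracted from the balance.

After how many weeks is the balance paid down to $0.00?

6

# | Opening | Interest | Payment | End bal
1 | $358.00 | $9.66 | $56.09 | $311.57
2 | $311.57 | $8.41 | $61.99 | $257.99
3 | $257.99 | $6.96 | $67.89 | $197.06
4 | $197.06 | $5.32 | $73.79 | $128.59
5 | $128.59 | $3.47 | $79.69 | $52.37
6 | $52.37 | $1.41 | $53.78 | $0.00
Balance reaches $0.00 in week 6.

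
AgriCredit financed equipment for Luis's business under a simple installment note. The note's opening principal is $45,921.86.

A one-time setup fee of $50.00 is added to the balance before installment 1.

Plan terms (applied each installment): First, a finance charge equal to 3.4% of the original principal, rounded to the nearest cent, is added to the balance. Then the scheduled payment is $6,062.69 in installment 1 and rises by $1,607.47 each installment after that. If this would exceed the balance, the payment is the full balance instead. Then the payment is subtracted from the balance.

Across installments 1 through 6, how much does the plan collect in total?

$55,339.90

Installment 1: opening $45,971.86; interest $1,561.34 → $47,533.20; payment $6,062.69; balance $41,470.51
Installment 2: opening $41,470.51; interest $1,561.34 → $43,031.85; payment $7,670.16; balance $35,361.69
Installment 3: opening $35,361.69; interest $1,561.34 → $36,923.03; payment $9,277.63; balance $27,645.40
Installment 4: opening $27,645.40; interest $1,561.34 → $29,206.74; payment $10,885.10; balance $18,321.64
Installment 5: opening $18,321.64; interest $1,561.34 → $19,882.98; payment $12,492.57; balance $7,390.41
Installment 6: opening $7,390.41; interest $1,561.34 → $8,951.75; payment $8,951.75; balance $0.00
Total paid: $55,339.90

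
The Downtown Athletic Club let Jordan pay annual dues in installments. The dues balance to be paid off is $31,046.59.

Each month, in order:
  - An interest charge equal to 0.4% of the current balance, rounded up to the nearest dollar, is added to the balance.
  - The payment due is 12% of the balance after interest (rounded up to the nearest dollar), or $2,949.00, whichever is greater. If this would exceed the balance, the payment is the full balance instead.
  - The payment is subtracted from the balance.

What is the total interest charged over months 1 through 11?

$698.00

Month 1: opening $31,046.59; interest $125.00 → $31,171.59; payment $3,741.00; balance $27,430.59
Month 2: opening $27,430.59; interest $110.00 → $27,540.59; payment $3,305.00; balance $24,235.59
Month 3: opening $24,235.59; interest $97.00 → $24,332.59; payment $2,949.00; balance $21,383.59
Month 4: opening $21,383.59; interest $86.00 → $21,469.59; payment $2,949.00; balance $18,520.59
Month 5: opening $18,520.59; interest $75.00 → $18,595.59; payment $2,949.00; balance $15,646.59
Month 6: opening $15,646.59; interest $63.00 → $15,709.59; payment $2,949.00; balance $12,760.59
Month 7: opening $12,760.59; interest $52.00 → $12,812.59; payment $2,949.00; balance $9,863.59
Month 8: opening $9,863.59; interest $40.00 → $9,903.59; payment $2,949.00; balance $6,954.59
Month 9: opening $6,954.59; interest $28.00 → $6,982.59; payment $2,949.00; balance $4,033.59
Month 10: opening $4,033.59; interest $17.00 → $4,050.59; payment $2,949.00; balance $1,101.59
Month 11: opening $1,101.59; interest $5.00 → $1,106.59; payment $1,106.59; balance $0.00
Total interest: $125.00 + $110.00 + $97.00 + $86.00 + $75.00 + $63.00 + $52.00 + $40.00 + $28.00 + $17.00 + $5.00 = $698.00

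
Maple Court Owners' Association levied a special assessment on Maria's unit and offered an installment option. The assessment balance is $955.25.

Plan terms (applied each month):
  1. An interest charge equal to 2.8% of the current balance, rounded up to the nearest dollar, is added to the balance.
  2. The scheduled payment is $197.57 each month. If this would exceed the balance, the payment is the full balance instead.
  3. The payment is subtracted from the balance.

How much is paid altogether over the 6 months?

$1,044.25

Month 1: $955.25 +$27.00 interest = $982.25; pay $197.57 → $784.68
Month 2: $784.68 +$22.00 interest = $806.68; pay $197.57 → $609.11
Month 3: $609.11 +$18.00 interest = $627.11; pay $197.57 → $429.54
Month 4: $429.54 +$13.00 interest = $442.54; pay $197.57 → $244.97
Month 5: $244.97 +$7.00 interest = $251.97; pay $197.57 → $54.40
Month 6: $54.40 +$2.00 interest = $56.40; pay $56.40 → $0.00
Total paid: $1,044.25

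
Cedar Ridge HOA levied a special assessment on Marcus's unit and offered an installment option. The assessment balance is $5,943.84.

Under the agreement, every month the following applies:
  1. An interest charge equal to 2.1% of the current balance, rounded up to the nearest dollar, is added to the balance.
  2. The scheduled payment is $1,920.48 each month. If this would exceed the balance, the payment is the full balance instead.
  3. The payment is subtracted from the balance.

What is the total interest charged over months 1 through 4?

Month 1: opening $5,943.84; interest $125.00 → $6,068.84; payment $1,920.48; balance $4,148.36
Month 2: opening $4,148.36; interest $88.00 → $4,236.36; payment $1,920.48; balance $2,315.88
Month 3: opening $2,315.88; interest $49.00 → $2,364.88; payment $1,920.48; balance $444.40
Month 4: opening $444.40; interest $10.00 → $454.40; payment $454.40; balance $0.00
Total interest: $125.00 + $88.00 + $49.00 + $10.00 = $272.00

$272.00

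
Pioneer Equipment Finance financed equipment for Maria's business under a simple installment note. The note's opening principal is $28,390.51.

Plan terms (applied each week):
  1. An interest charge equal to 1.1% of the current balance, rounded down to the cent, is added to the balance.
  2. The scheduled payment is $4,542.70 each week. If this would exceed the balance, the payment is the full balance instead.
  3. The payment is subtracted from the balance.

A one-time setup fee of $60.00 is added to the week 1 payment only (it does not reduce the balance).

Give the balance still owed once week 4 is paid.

$11,187.62

Week 1: opening $28,390.51; interest $312.29 → $28,702.80; payment $4,542.70 (+ $60.00 fee); balance $24,160.10
Week 2: opening $24,160.10; interest $265.76 → $24,425.86; payment $4,542.70; balance $19,883.16
Week 3: opening $19,883.16; interest $218.71 → $20,101.87; payment $4,542.70; balance $15,559.17
Week 4: opening $15,559.17; interest $171.15 → $15,730.32; payment $4,542.70; balance $11,187.62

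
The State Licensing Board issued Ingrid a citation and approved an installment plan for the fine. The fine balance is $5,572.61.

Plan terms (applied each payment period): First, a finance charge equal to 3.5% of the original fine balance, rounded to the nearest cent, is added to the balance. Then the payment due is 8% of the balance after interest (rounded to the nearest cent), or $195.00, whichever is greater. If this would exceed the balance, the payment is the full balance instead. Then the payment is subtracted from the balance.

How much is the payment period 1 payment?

# | Opening | Interest | Payment | End bal
1 | $5,572.61 | $195.04 | $461.41 | $5,306.24

$461.41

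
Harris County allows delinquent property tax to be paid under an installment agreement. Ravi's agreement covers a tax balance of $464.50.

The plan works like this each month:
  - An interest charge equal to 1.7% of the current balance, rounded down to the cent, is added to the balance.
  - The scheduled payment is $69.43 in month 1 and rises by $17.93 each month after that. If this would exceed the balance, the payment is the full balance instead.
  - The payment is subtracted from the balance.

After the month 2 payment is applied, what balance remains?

Month 1: opening $464.50; interest $7.89 → $472.39; payment $69.43; balance $402.96
Month 2: opening $402.96; interest $6.85 → $409.81; payment $87.36; balance $322.45

$322.45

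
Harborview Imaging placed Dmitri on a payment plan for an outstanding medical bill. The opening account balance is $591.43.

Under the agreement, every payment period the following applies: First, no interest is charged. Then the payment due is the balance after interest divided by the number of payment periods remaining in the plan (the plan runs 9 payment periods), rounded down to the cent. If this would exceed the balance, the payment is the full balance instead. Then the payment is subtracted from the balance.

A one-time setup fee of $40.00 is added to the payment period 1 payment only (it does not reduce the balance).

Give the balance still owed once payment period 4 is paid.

Payment period 1: $591.43 − $65.71 (+ $40.00 fee) → $525.72
Payment period 2: $525.72 − $65.71 → $460.01
Payment period 3: $460.01 − $65.71 → $394.30
Payment period 4: $394.30 − $65.71 → $328.59

$328.59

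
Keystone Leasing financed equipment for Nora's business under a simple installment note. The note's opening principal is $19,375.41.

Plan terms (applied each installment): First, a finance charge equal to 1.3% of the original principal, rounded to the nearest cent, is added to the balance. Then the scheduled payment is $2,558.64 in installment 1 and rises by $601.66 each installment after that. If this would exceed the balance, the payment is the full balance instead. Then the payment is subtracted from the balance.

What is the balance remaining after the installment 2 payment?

$14,160.23

Installment 1: $19,375.41 +$251.88 interest = $19,627.29; pay $2,558.64 → $17,068.65
Installment 2: $17,068.65 +$251.88 interest = $17,320.53; pay $3,160.30 → $14,160.23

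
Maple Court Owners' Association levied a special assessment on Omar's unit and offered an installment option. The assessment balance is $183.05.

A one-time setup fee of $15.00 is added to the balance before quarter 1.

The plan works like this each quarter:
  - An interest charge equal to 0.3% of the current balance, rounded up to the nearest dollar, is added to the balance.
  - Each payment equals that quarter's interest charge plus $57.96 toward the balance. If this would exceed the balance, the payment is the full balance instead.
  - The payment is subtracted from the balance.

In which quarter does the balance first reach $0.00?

4

Quarter 1: $198.05 +$1.00 interest = $199.05; pay $58.96 → $140.09
Quarter 2: $140.09 +$1.00 interest = $141.09; pay $58.96 → $82.13
Quarter 3: $82.13 +$1.00 interest = $83.13; pay $58.96 → $24.17
Quarter 4: $24.17 +$1.00 interest = $25.17; pay $25.17 → $0.00
Balance reaches $0.00 in quarter 4.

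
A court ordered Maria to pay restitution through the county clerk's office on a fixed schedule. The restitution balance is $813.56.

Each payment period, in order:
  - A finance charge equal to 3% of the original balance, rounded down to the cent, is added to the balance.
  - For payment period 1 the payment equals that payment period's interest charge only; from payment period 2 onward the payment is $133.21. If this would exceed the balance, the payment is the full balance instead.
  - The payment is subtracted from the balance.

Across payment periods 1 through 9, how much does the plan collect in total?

$1,033.16

# | Opening | Interest | Payment | End bal
1 | $813.56 | $24.40 | $24.40 | $813.56
2 | $813.56 | $24.40 | $133.21 | $704.75
3 | $704.75 | $24.40 | $133.21 | $595.94
4 | $595.94 | $24.40 | $133.21 | $487.13
5 | $487.13 | $24.40 | $133.21 | $378.32
6 | $378.32 | $24.40 | $133.21 | $269.51
7 | $269.51 | $24.40 | $133.21 | $160.70
8 | $160.70 | $24.40 | $133.21 | $51.89
9 | $51.89 | $24.40 | $76.29 | $0.00
Total paid: $1,033.16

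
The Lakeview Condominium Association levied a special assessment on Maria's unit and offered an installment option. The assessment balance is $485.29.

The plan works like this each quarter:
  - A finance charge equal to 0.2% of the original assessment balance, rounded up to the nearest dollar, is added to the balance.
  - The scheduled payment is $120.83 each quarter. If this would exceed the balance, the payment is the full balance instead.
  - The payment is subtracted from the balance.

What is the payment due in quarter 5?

Quarter 1: opening $485.29; interest $1.00 → $486.29; payment $120.83; balance $365.46
Quarter 2: opening $365.46; interest $1.00 → $366.46; payment $120.83; balance $245.63
Quarter 3: opening $245.63; interest $1.00 → $246.63; payment $120.83; balance $125.80
Quarter 4: opening $125.80; interest $1.00 → $126.80; payment $120.83; balance $5.97
Quarter 5: opening $5.97; interest $1.00 → $6.97; payment $6.97; balance $0.00

$6.97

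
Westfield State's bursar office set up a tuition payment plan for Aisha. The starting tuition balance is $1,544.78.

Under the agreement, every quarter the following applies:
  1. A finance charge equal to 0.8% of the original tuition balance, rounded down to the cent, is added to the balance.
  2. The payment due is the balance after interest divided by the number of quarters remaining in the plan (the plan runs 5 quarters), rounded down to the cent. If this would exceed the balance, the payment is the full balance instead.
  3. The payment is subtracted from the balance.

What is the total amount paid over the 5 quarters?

# | Opening | Interest | Payment | End bal
1 | $1,544.78 | $12.35 | $311.42 | $1,245.71
2 | $1,245.71 | $12.35 | $314.51 | $943.55
3 | $943.55 | $12.35 | $318.63 | $637.27
4 | $637.27 | $12.35 | $324.81 | $324.81
5 | $324.81 | $12.35 | $337.16 | $0.00
Total paid: $1,606.53

$1,606.53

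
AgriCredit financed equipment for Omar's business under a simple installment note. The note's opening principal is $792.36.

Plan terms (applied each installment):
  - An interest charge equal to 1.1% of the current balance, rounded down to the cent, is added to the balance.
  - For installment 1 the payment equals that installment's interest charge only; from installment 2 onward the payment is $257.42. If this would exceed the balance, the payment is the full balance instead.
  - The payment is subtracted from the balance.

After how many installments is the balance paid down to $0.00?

5

Installment 1: opening $792.36; interest $8.71 → $801.07; payment $8.71; balance $792.36
Installment 2: opening $792.36; interest $8.71 → $801.07; payment $257.42; balance $543.65
Installment 3: opening $543.65; interest $5.98 → $549.63; payment $257.42; balance $292.21
Installment 4: opening $292.21; interest $3.21 → $295.42; payment $257.42; balance $38.00
Installment 5: opening $38.00; interest $0.41 → $38.41; payment $38.41; balance $0.00
Balance reaches $0.00 in installment 5.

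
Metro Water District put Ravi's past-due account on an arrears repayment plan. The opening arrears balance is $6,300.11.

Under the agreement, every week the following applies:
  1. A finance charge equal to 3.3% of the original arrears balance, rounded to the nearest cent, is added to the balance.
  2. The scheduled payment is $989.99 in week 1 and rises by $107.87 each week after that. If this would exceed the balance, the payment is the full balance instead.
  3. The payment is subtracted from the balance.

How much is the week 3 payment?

# | Opening | Interest | Payment | End bal
1 | $6,300.11 | $207.90 | $989.99 | $5,518.02
2 | $5,518.02 | $207.90 | $1,097.86 | $4,628.06
3 | $4,628.06 | $207.90 | $1,205.73 | $3,630.23

$1,205.73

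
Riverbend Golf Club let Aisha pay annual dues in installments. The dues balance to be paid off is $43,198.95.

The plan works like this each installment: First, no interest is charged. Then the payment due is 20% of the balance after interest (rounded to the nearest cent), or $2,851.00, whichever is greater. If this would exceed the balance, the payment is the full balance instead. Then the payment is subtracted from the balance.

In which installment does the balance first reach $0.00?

10

Installment 1: $43,198.95 − $8,639.79 → $34,559.16
Installment 2: $34,559.16 − $6,911.83 → $27,647.33
Installment 3: $27,647.33 − $5,529.47 → $22,117.86
Installment 4: $22,117.86 − $4,423.57 → $17,694.29
Installment 5: $17,694.29 − $3,538.86 → $14,155.43
Installment 6: $14,155.43 − $2,851.00 → $11,304.43
Installment 7: $11,304.43 − $2,851.00 → $8,453.43
Installment 8: $8,453.43 − $2,851.00 → $5,602.43
Installment 9: $5,602.43 − $2,851.00 → $2,751.43
Installment 10: $2,751.43 − $2,751.43 → $0.00
Balance reaches $0.00 in installment 10.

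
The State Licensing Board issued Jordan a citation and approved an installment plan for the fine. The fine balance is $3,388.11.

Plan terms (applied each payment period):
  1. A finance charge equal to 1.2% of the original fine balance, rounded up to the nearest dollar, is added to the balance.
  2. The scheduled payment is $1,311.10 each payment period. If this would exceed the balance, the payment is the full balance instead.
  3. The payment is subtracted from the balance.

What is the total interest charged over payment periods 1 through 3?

Payment period 1: opening $3,388.11; interest $41.00 → $3,429.11; payment $1,311.10; balance $2,118.01
Payment period 2: opening $2,118.01; interest $41.00 → $2,159.01; payment $1,311.10; balance $847.91
Payment period 3: opening $847.91; interest $41.00 → $888.91; payment $888.91; balance $0.00
Total interest: $41.00 + $41.00 + $41.00 = $123.00

$123.00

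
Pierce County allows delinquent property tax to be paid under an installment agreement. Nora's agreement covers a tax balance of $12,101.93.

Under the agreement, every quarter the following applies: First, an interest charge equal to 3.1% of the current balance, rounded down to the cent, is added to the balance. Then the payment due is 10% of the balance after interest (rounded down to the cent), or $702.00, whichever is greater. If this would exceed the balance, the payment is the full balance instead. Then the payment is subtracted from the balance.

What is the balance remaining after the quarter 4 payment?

Quarter 1: opening $12,101.93; interest $375.15 → $12,477.08; payment $1,247.70; balance $11,229.38
Quarter 2: opening $11,229.38; interest $348.11 → $11,577.49; payment $1,157.74; balance $10,419.75
Quarter 3: opening $10,419.75; interest $323.01 → $10,742.76; payment $1,074.27; balance $9,668.49
Quarter 4: opening $9,668.49; interest $299.72 → $9,968.21; payment $996.82; balance $8,971.39

$8,971.39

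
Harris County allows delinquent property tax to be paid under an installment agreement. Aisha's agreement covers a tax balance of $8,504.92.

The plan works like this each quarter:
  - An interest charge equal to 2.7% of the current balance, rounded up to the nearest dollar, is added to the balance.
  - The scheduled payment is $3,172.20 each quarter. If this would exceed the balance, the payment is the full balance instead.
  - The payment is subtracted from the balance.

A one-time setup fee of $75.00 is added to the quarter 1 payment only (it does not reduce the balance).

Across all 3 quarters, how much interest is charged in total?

$450.00

# | Opening | Interest | Payment | Fee | End bal
1 | $8,504.92 | $230.00 | $3,172.20 | $75.00 | $5,562.72
2 | $5,562.72 | $151.00 | $3,172.20 | — | $2,541.52
3 | $2,541.52 | $69.00 | $2,610.52 | — | $0.00
Total interest: $230.00 + $151.00 + $69.00 = $450.00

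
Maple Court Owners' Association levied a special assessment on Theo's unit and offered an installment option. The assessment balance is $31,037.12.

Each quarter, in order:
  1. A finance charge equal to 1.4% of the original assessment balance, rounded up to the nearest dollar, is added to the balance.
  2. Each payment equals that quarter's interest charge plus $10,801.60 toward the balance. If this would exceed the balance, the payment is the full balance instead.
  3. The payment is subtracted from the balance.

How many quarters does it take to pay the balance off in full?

3

Quarter 1: $31,037.12 +$435.00 interest = $31,472.12; pay $11,236.60 → $20,235.52
Quarter 2: $20,235.52 +$435.00 interest = $20,670.52; pay $11,236.60 → $9,433.92
Quarter 3: $9,433.92 +$435.00 interest = $9,868.92; pay $9,868.92 → $0.00
Balance reaches $0.00 in quarter 3.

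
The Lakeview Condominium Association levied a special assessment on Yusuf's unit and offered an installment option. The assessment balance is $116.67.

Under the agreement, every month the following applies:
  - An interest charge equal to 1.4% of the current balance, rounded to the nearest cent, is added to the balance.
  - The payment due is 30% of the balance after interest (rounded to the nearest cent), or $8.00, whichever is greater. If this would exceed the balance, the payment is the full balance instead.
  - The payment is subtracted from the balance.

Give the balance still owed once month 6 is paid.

$13.30

Month 1: $116.67 +$1.63 interest = $118.30; pay $35.49 → $82.81
Month 2: $82.81 +$1.16 interest = $83.97; pay $25.19 → $58.78
Month 3: $58.78 +$0.82 interest = $59.60; pay $17.88 → $41.72
Month 4: $41.72 +$0.58 interest = $42.30; pay $12.69 → $29.61
Month 5: $29.61 +$0.41 interest = $30.02; pay $9.01 → $21.01
Month 6: $21.01 +$0.29 interest = $21.30; pay $8.00 → $13.30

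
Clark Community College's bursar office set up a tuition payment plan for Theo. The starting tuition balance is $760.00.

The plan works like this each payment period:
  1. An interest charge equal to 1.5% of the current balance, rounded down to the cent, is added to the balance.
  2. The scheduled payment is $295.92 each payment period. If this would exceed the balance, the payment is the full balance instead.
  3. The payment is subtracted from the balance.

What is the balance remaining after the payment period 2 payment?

$186.69

# | Opening | Interest | Payment | End bal
1 | $760.00 | $11.40 | $295.92 | $475.48
2 | $475.48 | $7.13 | $295.92 | $186.69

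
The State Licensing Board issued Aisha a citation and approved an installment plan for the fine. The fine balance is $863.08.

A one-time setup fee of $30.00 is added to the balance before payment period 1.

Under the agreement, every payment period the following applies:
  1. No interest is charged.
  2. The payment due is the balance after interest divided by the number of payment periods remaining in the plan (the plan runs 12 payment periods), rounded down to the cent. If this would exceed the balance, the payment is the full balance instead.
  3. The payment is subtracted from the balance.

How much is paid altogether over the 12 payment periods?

Payment period 1: opening $893.08; payment $74.42; balance $818.66
Payment period 2: opening $818.66; payment $74.42; balance $744.24
Payment period 3: opening $744.24; payment $74.42; balance $669.82
Payment period 4: opening $669.82; payment $74.42; balance $595.40
Payment period 5: opening $595.40; payment $74.42; balance $520.98
Payment period 6: opening $520.98; payment $74.42; balance $446.56
Payment period 7: opening $446.56; payment $74.42; balance $372.14
Payment period 8: opening $372.14; payment $74.42; balance $297.72
Payment period 9: opening $297.72; payment $74.43; balance $223.29
Payment period 10: opening $223.29; payment $74.43; balance $148.86
Payment period 11: opening $148.86; payment $74.43; balance $74.43
Payment period 12: opening $74.43; payment $74.43; balance $0.00
Total paid: $893.08

$893.08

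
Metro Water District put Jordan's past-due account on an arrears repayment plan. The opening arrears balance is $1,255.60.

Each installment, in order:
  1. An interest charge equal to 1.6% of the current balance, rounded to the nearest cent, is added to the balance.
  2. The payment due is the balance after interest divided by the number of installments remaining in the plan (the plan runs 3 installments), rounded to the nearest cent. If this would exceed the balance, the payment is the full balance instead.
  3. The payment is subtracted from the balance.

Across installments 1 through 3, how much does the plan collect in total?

Installment 1: $1,255.60 +$20.09 interest = $1,275.69; pay $425.23 → $850.46
Installment 2: $850.46 +$13.61 interest = $864.07; pay $432.04 → $432.03
Installment 3: $432.03 +$6.91 interest = $438.94; pay $438.94 → $0.00
Total paid: $1,296.21

$1,296.21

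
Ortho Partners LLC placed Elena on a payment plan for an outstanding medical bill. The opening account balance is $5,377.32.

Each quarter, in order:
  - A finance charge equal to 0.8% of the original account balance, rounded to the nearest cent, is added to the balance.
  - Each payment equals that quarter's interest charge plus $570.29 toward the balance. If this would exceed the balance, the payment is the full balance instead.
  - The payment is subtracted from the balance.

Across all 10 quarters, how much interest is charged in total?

Quarter 1: $5,377.32 +$43.02 interest = $5,420.34; pay $613.31 → $4,807.03
Quarter 2: $4,807.03 +$43.02 interest = $4,850.05; pay $613.31 → $4,236.74
Quarter 3: $4,236.74 +$43.02 interest = $4,279.76; pay $613.31 → $3,666.45
Quarter 4: $3,666.45 +$43.02 interest = $3,709.47; pay $613.31 → $3,096.16
Quarter 5: $3,096.16 +$43.02 interest = $3,139.18; pay $613.31 → $2,525.87
Quarter 6: $2,525.87 +$43.02 interest = $2,568.89; pay $613.31 → $1,955.58
Quarter 7: $1,955.58 +$43.02 interest = $1,998.60; pay $613.31 → $1,385.29
Quarter 8: $1,385.29 +$43.02 interest = $1,428.31; pay $613.31 → $815.00
Quarter 9: $815.00 +$43.02 interest = $858.02; pay $613.31 → $244.71
Quarter 10: $244.71 +$43.02 interest = $287.73; pay $287.73 → $0.00
Total interest: $43.02 + $43.02 + $43.02 + $43.02 + $43.02 + $43.02 + $43.02 + $43.02 + $43.02 + $43.02 = $430.20

$430.20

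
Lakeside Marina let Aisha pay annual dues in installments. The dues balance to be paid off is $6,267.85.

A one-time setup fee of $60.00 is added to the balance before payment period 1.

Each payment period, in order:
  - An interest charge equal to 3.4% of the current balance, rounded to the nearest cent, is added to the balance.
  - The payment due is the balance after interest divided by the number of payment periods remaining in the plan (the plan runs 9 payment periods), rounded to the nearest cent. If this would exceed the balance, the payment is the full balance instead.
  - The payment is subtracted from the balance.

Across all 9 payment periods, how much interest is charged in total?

$1,179.32

Payment period 1: $6,327.85 +$215.15 interest = $6,543.00; pay $727.00 → $5,816.00
Payment period 2: $5,816.00 +$197.74 interest = $6,013.74; pay $751.72 → $5,262.02
Payment period 3: $5,262.02 +$178.91 interest = $5,440.93; pay $777.28 → $4,663.65
Payment period 4: $4,663.65 +$158.56 interest = $4,822.21; pay $803.70 → $4,018.51
Payment period 5: $4,018.51 +$136.63 interest = $4,155.14; pay $831.03 → $3,324.11
Payment period 6: $3,324.11 +$113.02 interest = $3,437.13; pay $859.28 → $2,577.85
Payment period 7: $2,577.85 +$87.65 interest = $2,665.50; pay $888.50 → $1,777.00
Payment period 8: $1,777.00 +$60.42 interest = $1,837.42; pay $918.71 → $918.71
Payment period 9: $918.71 +$31.24 interest = $949.95; pay $949.95 → $0.00
Total interest: $215.15 + $197.74 + $178.91 + $158.56 + $136.63 + $113.02 + $87.65 + $60.42 + $31.24 = $1,179.32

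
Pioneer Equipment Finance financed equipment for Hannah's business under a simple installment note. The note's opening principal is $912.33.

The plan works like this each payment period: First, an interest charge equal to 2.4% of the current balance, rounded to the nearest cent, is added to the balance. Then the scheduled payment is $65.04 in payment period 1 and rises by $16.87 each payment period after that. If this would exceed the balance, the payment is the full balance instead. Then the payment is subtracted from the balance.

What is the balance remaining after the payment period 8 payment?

Payment period 1: opening $912.33; interest $21.90 → $934.23; payment $65.04; balance $869.19
Payment period 2: opening $869.19; interest $20.86 → $890.05; payment $81.91; balance $808.14
Payment period 3: opening $808.14; interest $19.40 → $827.54; payment $98.78; balance $728.76
Payment period 4: opening $728.76; interest $17.49 → $746.25; payment $115.65; balance $630.60
Payment period 5: opening $630.60; interest $15.13 → $645.73; payment $132.52; balance $513.21
Payment period 6: opening $513.21; interest $12.32 → $525.53; payment $149.39; balance $376.14
Payment period 7: opening $376.14; interest $9.03 → $385.17; payment $166.26; balance $218.91
Payment period 8: opening $218.91; interest $5.25 → $224.16; payment $183.13; balance $41.03

$41.03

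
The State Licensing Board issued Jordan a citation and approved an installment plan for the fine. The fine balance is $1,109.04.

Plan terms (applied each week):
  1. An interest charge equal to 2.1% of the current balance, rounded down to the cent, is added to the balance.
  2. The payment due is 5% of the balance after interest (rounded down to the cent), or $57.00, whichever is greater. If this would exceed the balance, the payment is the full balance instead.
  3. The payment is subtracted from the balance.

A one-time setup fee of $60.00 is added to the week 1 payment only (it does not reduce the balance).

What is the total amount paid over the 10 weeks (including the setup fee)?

$630.00

# | Opening | Interest | Payment | Fee | End bal
1 | $1,109.04 | $23.28 | $57.00 | $60.00 | $1,075.32
2 | $1,075.32 | $22.58 | $57.00 | — | $1,040.90
3 | $1,040.90 | $21.85 | $57.00 | — | $1,005.75
4 | $1,005.75 | $21.12 | $57.00 | — | $969.87
5 | $969.87 | $20.36 | $57.00 | — | $933.23
6 | $933.23 | $19.59 | $57.00 | — | $895.82
7 | $895.82 | $18.81 | $57.00 | — | $857.63
8 | $857.63 | $18.01 | $57.00 | — | $818.64
9 | $818.64 | $17.19 | $57.00 | — | $778.83
10 | $778.83 | $16.35 | $57.00 | — | $738.18
Total paid: $630.00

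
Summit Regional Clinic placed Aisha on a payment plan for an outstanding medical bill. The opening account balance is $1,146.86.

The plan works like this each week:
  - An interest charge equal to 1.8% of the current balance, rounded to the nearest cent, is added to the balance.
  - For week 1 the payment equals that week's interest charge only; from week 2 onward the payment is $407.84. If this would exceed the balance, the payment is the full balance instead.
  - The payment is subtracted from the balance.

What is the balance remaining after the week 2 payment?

$759.66

Week 1: opening $1,146.86; interest $20.64 → $1,167.50; payment $20.64; balance $1,146.86
Week 2: opening $1,146.86; interest $20.64 → $1,167.50; payment $407.84; balance $759.66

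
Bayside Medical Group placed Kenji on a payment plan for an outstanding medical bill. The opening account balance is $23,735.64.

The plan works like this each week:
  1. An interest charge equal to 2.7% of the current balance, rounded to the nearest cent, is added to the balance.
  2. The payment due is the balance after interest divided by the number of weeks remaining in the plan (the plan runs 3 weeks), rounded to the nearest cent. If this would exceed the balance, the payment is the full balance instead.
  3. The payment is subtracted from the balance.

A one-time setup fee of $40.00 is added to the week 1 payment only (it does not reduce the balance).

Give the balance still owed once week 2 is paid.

Week 1: opening $23,735.64; interest $640.86 → $24,376.50; payment $8,125.50 (+ $40.00 fee); balance $16,251.00
Week 2: opening $16,251.00; interest $438.78 → $16,689.78; payment $8,344.89; balance $8,344.89

$8,344.89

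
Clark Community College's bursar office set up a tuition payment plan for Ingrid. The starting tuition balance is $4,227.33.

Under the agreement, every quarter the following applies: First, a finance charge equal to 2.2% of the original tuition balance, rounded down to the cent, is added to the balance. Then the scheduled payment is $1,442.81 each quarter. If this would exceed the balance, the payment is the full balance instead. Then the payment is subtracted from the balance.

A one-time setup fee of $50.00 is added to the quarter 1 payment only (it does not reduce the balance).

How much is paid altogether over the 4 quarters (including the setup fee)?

Quarter 1: $4,227.33 +$93.00 interest = $4,320.33; pay $1,442.81 (+ $50.00 fee) → $2,877.52
Quarter 2: $2,877.52 +$93.00 interest = $2,970.52; pay $1,442.81 → $1,527.71
Quarter 3: $1,527.71 +$93.00 interest = $1,620.71; pay $1,442.81 → $177.90
Quarter 4: $177.90 +$93.00 interest = $270.90; pay $270.90 → $0.00
Total paid: $4,649.33

$4,649.33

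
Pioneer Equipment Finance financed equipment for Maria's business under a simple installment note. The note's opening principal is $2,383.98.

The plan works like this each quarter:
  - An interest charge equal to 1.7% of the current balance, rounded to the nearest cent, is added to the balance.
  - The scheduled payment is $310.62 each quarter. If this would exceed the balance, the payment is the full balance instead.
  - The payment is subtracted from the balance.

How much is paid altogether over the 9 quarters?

Quarter 1: opening $2,383.98; interest $40.53 → $2,424.51; payment $310.62; balance $2,113.89
Quarter 2: opening $2,113.89; interest $35.94 → $2,149.83; payment $310.62; balance $1,839.21
Quarter 3: opening $1,839.21; interest $31.27 → $1,870.48; payment $310.62; balance $1,559.86
Quarter 4: opening $1,559.86; interest $26.52 → $1,586.38; payment $310.62; balance $1,275.76
Quarter 5: opening $1,275.76; interest $21.69 → $1,297.45; payment $310.62; balance $986.83
Quarter 6: opening $986.83; interest $16.78 → $1,003.61; payment $310.62; balance $692.99
Quarter 7: opening $692.99; interest $11.78 → $704.77; payment $310.62; balance $394.15
Quarter 8: opening $394.15; interest $6.70 → $400.85; payment $310.62; balance $90.23
Quarter 9: opening $90.23; interest $1.53 → $91.76; payment $91.76; balance $0.00
Total paid: $2,576.72

$2,576.72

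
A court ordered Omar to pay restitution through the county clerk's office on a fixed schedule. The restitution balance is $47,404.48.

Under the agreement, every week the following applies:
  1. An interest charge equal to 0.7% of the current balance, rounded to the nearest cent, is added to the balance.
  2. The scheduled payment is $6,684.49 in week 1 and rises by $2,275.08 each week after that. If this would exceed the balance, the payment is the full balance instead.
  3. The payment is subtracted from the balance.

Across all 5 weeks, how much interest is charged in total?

$1,051.53

# | Opening | Interest | Payment | End bal
1 | $47,404.48 | $331.83 | $6,684.49 | $41,051.82
2 | $41,051.82 | $287.36 | $8,959.57 | $32,379.61
3 | $32,379.61 | $226.66 | $11,234.65 | $21,371.62
4 | $21,371.62 | $149.60 | $13,509.73 | $8,011.49
5 | $8,011.49 | $56.08 | $8,067.57 | $0.00
Total interest: $331.83 + $287.36 + $226.66 + $149.60 + $56.08 = $1,051.53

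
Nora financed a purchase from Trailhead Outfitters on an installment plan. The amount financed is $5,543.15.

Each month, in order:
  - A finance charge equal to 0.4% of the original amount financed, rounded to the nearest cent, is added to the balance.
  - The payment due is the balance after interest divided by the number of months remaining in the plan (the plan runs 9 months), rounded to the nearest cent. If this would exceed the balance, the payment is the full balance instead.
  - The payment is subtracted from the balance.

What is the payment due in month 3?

# | Opening | Interest | Payment | End bal
1 | $5,543.15 | $22.17 | $618.37 | $4,946.95
2 | $4,946.95 | $22.17 | $621.14 | $4,347.98
3 | $4,347.98 | $22.17 | $624.31 | $3,745.84

$624.31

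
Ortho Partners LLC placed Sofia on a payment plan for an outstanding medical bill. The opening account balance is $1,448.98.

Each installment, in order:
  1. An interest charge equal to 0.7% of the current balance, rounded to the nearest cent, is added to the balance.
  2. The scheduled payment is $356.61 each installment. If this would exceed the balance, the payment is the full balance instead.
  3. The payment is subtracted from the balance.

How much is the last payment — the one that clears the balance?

$48.84

Installment 1: $1,448.98 +$10.14 interest = $1,459.12; pay $356.61 → $1,102.51
Installment 2: $1,102.51 +$7.72 interest = $1,110.23; pay $356.61 → $753.62
Installment 3: $753.62 +$5.28 interest = $758.90; pay $356.61 → $402.29
Installment 4: $402.29 +$2.82 interest = $405.11; pay $356.61 → $48.50
Installment 5: $48.50 +$0.34 interest = $48.84; pay $48.84 → $0.00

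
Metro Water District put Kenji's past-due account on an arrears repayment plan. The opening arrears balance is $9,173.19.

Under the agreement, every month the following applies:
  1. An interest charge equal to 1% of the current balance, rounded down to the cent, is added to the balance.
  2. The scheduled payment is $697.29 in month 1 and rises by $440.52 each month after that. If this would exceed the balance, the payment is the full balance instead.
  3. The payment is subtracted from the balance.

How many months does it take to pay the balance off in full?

6

# | Opening | Interest | Payment | End bal
1 | $9,173.19 | $91.73 | $697.29 | $8,567.63
2 | $8,567.63 | $85.67 | $1,137.81 | $7,515.49
3 | $7,515.49 | $75.15 | $1,578.33 | $6,012.31
4 | $6,012.31 | $60.12 | $2,018.85 | $4,053.58
5 | $4,053.58 | $40.53 | $2,459.37 | $1,634.74
6 | $1,634.74 | $16.34 | $1,651.08 | $0.00
Balance reaches $0.00 in month 6.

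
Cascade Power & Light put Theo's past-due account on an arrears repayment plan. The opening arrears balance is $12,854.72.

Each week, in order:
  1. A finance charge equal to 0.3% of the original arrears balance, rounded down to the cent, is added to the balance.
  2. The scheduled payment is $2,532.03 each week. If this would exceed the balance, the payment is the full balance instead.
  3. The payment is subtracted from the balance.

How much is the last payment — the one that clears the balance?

$425.93

Week 1: $12,854.72 +$38.56 interest = $12,893.28; pay $2,532.03 → $10,361.25
Week 2: $10,361.25 +$38.56 interest = $10,399.81; pay $2,532.03 → $7,867.78
Week 3: $7,867.78 +$38.56 interest = $7,906.34; pay $2,532.03 → $5,374.31
Week 4: $5,374.31 +$38.56 interest = $5,412.87; pay $2,532.03 → $2,880.84
Week 5: $2,880.84 +$38.56 interest = $2,919.40; pay $2,532.03 → $387.37
Week 6: $387.37 +$38.56 interest = $425.93; pay $425.93 → $0.00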